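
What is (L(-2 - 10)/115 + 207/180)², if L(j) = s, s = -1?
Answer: 11025/8464 ≈ 1.3026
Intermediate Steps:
L(j) = -1
(L(-2 - 10)/115 + 207/180)² = (-1/115 + 207/180)² = (-1*1/115 + 207*(1/180))² = (-1/115 + 23/20)² = (105/92)² = 11025/8464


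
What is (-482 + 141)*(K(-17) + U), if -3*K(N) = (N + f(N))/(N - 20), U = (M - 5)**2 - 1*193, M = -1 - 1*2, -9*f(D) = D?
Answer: 43991387/999 ≈ 44035.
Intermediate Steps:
f(D) = -D/9
M = -3 (M = -1 - 2 = -3)
U = -129 (U = (-3 - 5)**2 - 1*193 = (-8)**2 - 193 = 64 - 193 = -129)
K(N) = -8*N/(27*(-20 + N)) (K(N) = -(N - N/9)/(3*(N - 20)) = -8*N/9/(3*(-20 + N)) = -8*N/(27*(-20 + N)))
(-482 + 141)*(K(-17) + U) = (-482 + 141)*(-8*(-17)/(-540 + 27*(-17)) - 129) = -341*(-8*(-17)/(-540 - 459) - 129) = -341*(-8*(-17)/(-999) - 129) = -341*(-8*(-17)*(-1/999) - 129) = -341*(-136/999 - 129) = -341*(-129007/999) = 43991387/999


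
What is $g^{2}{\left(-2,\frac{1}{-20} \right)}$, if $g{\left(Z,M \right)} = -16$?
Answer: $256$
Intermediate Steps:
$g^{2}{\left(-2,\frac{1}{-20} \right)} = \left(-16\right)^{2} = 256$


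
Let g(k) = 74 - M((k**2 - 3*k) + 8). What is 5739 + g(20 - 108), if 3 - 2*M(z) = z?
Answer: 19639/2 ≈ 9819.5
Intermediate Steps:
M(z) = 3/2 - z/2
g(k) = 153/2 + k**2/2 - 3*k/2 (g(k) = 74 - (3/2 - ((k**2 - 3*k) + 8)/2) = 74 - (3/2 - (8 + k**2 - 3*k)/2) = 74 - (3/2 + (-4 - k**2/2 + 3*k/2)) = 74 - (-5/2 - k**2/2 + 3*k/2) = 74 + (5/2 + k**2/2 - 3*k/2) = 153/2 + k**2/2 - 3*k/2)
5739 + g(20 - 108) = 5739 + (153/2 + (20 - 108)**2/2 - 3*(20 - 108)/2) = 5739 + (153/2 + (1/2)*(-88)**2 - 3/2*(-88)) = 5739 + (153/2 + (1/2)*7744 + 132) = 5739 + (153/2 + 3872 + 132) = 5739 + 8161/2 = 19639/2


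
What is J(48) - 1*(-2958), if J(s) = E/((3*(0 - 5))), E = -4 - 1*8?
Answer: 14794/5 ≈ 2958.8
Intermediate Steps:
E = -12 (E = -4 - 8 = -12)
J(s) = ⅘ (J(s) = -12*1/(3*(0 - 5)) = -12/(3*(-5)) = -12/(-15) = -12*(-1/15) = ⅘)
J(48) - 1*(-2958) = ⅘ - 1*(-2958) = ⅘ + 2958 = 14794/5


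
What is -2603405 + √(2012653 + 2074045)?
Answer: -2603405 + 7*√83402 ≈ -2.6014e+6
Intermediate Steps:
-2603405 + √(2012653 + 2074045) = -2603405 + √4086698 = -2603405 + 7*√83402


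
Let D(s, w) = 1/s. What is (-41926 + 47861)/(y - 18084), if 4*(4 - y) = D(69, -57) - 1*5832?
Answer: -1638060/4587673 ≈ -0.35706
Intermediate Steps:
y = 403511/276 (y = 4 - (1/69 - 1*5832)/4 = 4 - (1/69 - 5832)/4 = 4 - ¼*(-402407/69) = 4 + 402407/276 = 403511/276 ≈ 1462.0)
(-41926 + 47861)/(y - 18084) = (-41926 + 47861)/(403511/276 - 18084) = 5935/(-4587673/276) = 5935*(-276/4587673) = -1638060/4587673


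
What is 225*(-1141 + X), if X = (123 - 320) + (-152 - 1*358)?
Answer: -415800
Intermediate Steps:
X = -707 (X = -197 + (-152 - 358) = -197 - 510 = -707)
225*(-1141 + X) = 225*(-1141 - 707) = 225*(-1848) = -415800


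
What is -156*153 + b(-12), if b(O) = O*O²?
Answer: -25596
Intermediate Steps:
b(O) = O³
-156*153 + b(-12) = -156*153 + (-12)³ = -23868 - 1728 = -25596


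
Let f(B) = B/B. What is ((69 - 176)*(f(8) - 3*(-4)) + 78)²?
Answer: 1723969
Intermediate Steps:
f(B) = 1
((69 - 176)*(f(8) - 3*(-4)) + 78)² = ((69 - 176)*(1 - 3*(-4)) + 78)² = (-107*(1 + 12) + 78)² = (-107*13 + 78)² = (-1391 + 78)² = (-1313)² = 1723969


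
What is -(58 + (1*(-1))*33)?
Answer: -25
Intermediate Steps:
-(58 + (1*(-1))*33) = -(58 - 1*33) = -(58 - 33) = -1*25 = -25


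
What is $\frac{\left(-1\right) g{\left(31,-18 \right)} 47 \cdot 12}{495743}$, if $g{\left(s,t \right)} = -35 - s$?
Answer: $\frac{37224}{495743} \approx 0.075087$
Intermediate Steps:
$\frac{\left(-1\right) g{\left(31,-18 \right)} 47 \cdot 12}{495743} = \frac{\left(-1\right) \left(-35 - 31\right) 47 \cdot 12}{495743} = - \left(-35 - 31\right) 564 \cdot \frac{1}{495743} = - \left(-66\right) 564 \cdot \frac{1}{495743} = \left(-1\right) \left(-37224\right) \frac{1}{495743} = 37224 \cdot \frac{1}{495743} = \frac{37224}{495743}$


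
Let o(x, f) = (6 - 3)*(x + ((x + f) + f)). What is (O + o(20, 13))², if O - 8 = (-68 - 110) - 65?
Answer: 1369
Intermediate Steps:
o(x, f) = 6*f + 6*x (o(x, f) = 3*(x + ((f + x) + f)) = 3*(x + (x + 2*f)) = 3*(2*f + 2*x) = 6*f + 6*x)
O = -235 (O = 8 + ((-68 - 110) - 65) = 8 + (-178 - 65) = 8 - 243 = -235)
(O + o(20, 13))² = (-235 + (6*13 + 6*20))² = (-235 + (78 + 120))² = (-235 + 198)² = (-37)² = 1369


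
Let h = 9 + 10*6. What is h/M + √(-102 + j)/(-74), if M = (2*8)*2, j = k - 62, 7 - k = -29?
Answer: 69/32 - 4*I*√2/37 ≈ 2.1563 - 0.15289*I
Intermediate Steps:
k = 36 (k = 7 - 1*(-29) = 7 + 29 = 36)
j = -26 (j = 36 - 62 = -26)
h = 69 (h = 9 + 60 = 69)
M = 32 (M = 16*2 = 32)
h/M + √(-102 + j)/(-74) = 69/32 + √(-102 - 26)/(-74) = 69*(1/32) + √(-128)*(-1/74) = 69/32 + (8*I*√2)*(-1/74) = 69/32 - 4*I*√2/37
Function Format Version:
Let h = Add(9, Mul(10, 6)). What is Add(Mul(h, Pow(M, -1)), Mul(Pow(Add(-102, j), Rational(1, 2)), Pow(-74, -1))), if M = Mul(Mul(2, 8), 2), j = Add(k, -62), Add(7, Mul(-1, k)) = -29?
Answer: Add(Rational(69, 32), Mul(Rational(-4, 37), I, Pow(2, Rational(1, 2)))) ≈ Add(2.1563, Mul(-0.15289, I))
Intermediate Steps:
k = 36 (k = Add(7, Mul(-1, -29)) = Add(7, 29) = 36)
j = -26 (j = Add(36, -62) = -26)
h = 69 (h = Add(9, 60) = 69)
M = 32 (M = Mul(16, 2) = 32)
Add(Mul(h, Pow(M, -1)), Mul(Pow(Add(-102, j), Rational(1, 2)), Pow(-74, -1))) = Add(Mul(69, Pow(32, -1)), Mul(Pow(Add(-102, -26), Rational(1, 2)), Pow(-74, -1))) = Add(Mul(69, Rational(1, 32)), Mul(Pow(-128, Rational(1, 2)), Rational(-1, 74))) = Add(Rational(69, 32), Mul(Mul(8, I, Pow(2, Rational(1, 2))), Rational(-1, 74))) = Add(Rational(69, 32), Mul(Rational(-4, 37), I, Pow(2, Rational(1, 2))))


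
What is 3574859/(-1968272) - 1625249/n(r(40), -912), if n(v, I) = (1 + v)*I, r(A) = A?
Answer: 95789405375/2299925832 ≈ 41.649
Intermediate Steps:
n(v, I) = I*(1 + v)
3574859/(-1968272) - 1625249/n(r(40), -912) = 3574859/(-1968272) - 1625249*(-1/(912*(1 + 40))) = 3574859*(-1/1968272) - 1625249/((-912*41)) = -3574859/1968272 - 1625249/(-37392) = -3574859/1968272 - 1625249*(-1/37392) = -3574859/1968272 + 1625249/37392 = 95789405375/2299925832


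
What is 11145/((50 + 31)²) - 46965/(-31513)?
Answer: 219783250/68918931 ≈ 3.1890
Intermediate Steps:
11145/((50 + 31)²) - 46965/(-31513) = 11145/(81²) - 46965*(-1/31513) = 11145/6561 + 46965/31513 = 11145*(1/6561) + 46965/31513 = 3715/2187 + 46965/31513 = 219783250/68918931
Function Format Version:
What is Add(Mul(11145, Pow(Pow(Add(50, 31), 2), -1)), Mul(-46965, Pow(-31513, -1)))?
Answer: Rational(219783250, 68918931) ≈ 3.1890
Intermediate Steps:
Add(Mul(11145, Pow(Pow(Add(50, 31), 2), -1)), Mul(-46965, Pow(-31513, -1))) = Add(Mul(11145, Pow(Pow(81, 2), -1)), Mul(-46965, Rational(-1, 31513))) = Add(Mul(11145, Pow(6561, -1)), Rational(46965, 31513)) = Add(Mul(11145, Rational(1, 6561)), Rational(46965, 31513)) = Add(Rational(3715, 2187), Rational(46965, 31513)) = Rational(219783250, 68918931)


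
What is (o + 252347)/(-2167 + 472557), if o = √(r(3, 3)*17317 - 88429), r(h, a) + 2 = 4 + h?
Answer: 252347/470390 + I*√461/235195 ≈ 0.53646 + 9.129e-5*I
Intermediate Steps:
r(h, a) = 2 + h (r(h, a) = -2 + (4 + h) = 2 + h)
o = 2*I*√461 (o = √((2 + 3)*17317 - 88429) = √(5*17317 - 88429) = √(86585 - 88429) = √(-1844) = 2*I*√461 ≈ 42.942*I)
(o + 252347)/(-2167 + 472557) = (2*I*√461 + 252347)/(-2167 + 472557) = (252347 + 2*I*√461)/470390 = (252347 + 2*I*√461)*(1/470390) = 252347/470390 + I*√461/235195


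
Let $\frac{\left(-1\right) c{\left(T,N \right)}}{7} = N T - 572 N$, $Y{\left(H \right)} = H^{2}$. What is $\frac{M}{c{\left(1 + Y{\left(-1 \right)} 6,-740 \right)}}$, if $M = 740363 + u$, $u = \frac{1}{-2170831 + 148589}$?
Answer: $- \frac{299438630769}{1183699132280} \approx -0.25297$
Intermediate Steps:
$u = - \frac{1}{2022242}$ ($u = \frac{1}{-2022242} = - \frac{1}{2022242} \approx -4.945 \cdot 10^{-7}$)
$M = \frac{1497193153845}{2022242}$ ($M = 740363 - \frac{1}{2022242} = \frac{1497193153845}{2022242} \approx 7.4036 \cdot 10^{5}$)
$c{\left(T,N \right)} = 4004 N - 7 N T$ ($c{\left(T,N \right)} = - 7 \left(N T - 572 N\right) = - 7 \left(- 572 N + N T\right) = 4004 N - 7 N T$)
$\frac{M}{c{\left(1 + Y{\left(-1 \right)} 6,-740 \right)}} = \frac{1497193153845}{2022242 \cdot 7 \left(-740\right) \left(572 - \left(1 + \left(-1\right)^{2} \cdot 6\right)\right)} = \frac{1497193153845}{2022242 \cdot 7 \left(-740\right) \left(572 - \left(1 + 1 \cdot 6\right)\right)} = \frac{1497193153845}{2022242 \cdot 7 \left(-740\right) \left(572 - \left(1 + 6\right)\right)} = \frac{1497193153845}{2022242 \cdot 7 \left(-740\right) \left(572 - 7\right)} = \frac{1497193153845}{2022242 \cdot 7 \left(-740\right) 565} = \frac{1497193153845}{2022242 \left(-2926700\right)} = \frac{1497193153845}{2022242} \left(- \frac{1}{2926700}\right) = - \frac{299438630769}{1183699132280}$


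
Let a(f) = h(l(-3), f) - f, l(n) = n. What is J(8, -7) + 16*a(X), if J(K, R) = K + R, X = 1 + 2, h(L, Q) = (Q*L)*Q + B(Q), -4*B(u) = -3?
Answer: -467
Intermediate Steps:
B(u) = ¾ (B(u) = -¼*(-3) = ¾)
h(L, Q) = ¾ + L*Q² (h(L, Q) = (Q*L)*Q + ¾ = (L*Q)*Q + ¾ = L*Q² + ¾ = ¾ + L*Q²)
X = 3
a(f) = ¾ - f - 3*f² (a(f) = (¾ - 3*f²) - f = ¾ - f - 3*f²)
J(8, -7) + 16*a(X) = (8 - 7) + 16*(¾ - 1*3 - 3*3²) = 1 + 16*(¾ - 3 - 3*9) = 1 + 16*(¾ - 3 - 27) = 1 + 16*(-117/4) = 1 - 468 = -467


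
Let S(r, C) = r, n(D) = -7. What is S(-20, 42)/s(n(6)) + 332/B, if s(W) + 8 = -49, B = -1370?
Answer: 4238/39045 ≈ 0.10854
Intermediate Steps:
s(W) = -57 (s(W) = -8 - 49 = -57)
S(-20, 42)/s(n(6)) + 332/B = -20/(-57) + 332/(-1370) = -20*(-1/57) + 332*(-1/1370) = 20/57 - 166/685 = 4238/39045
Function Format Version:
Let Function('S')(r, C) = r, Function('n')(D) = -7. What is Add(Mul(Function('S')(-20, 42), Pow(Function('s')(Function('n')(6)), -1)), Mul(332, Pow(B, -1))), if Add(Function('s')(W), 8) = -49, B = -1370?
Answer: Rational(4238, 39045) ≈ 0.10854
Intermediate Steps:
Function('s')(W) = -57 (Function('s')(W) = Add(-8, -49) = -57)
Add(Mul(Function('S')(-20, 42), Pow(Function('s')(Function('n')(6)), -1)), Mul(332, Pow(B, -1))) = Add(Mul(-20, Pow(-57, -1)), Mul(332, Pow(-1370, -1))) = Add(Mul(-20, Rational(-1, 57)), Mul(332, Rational(-1, 1370))) = Add(Rational(20, 57), Rational(-166, 685)) = Rational(4238, 39045)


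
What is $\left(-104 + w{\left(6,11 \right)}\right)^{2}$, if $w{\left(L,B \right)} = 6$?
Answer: $9604$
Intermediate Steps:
$\left(-104 + w{\left(6,11 \right)}\right)^{2} = \left(-104 + 6\right)^{2} = \left(-98\right)^{2} = 9604$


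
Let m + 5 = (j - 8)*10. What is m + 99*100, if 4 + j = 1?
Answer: 9785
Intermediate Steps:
j = -3 (j = -4 + 1 = -3)
m = -115 (m = -5 + (-3 - 8)*10 = -5 - 11*10 = -5 - 110 = -115)
m + 99*100 = -115 + 99*100 = -115 + 9900 = 9785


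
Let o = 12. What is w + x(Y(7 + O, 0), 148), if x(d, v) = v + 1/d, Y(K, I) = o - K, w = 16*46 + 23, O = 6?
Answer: 906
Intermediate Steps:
w = 759 (w = 736 + 23 = 759)
Y(K, I) = 12 - K
w + x(Y(7 + O, 0), 148) = 759 + (148 + 1/(12 - (7 + 6))) = 759 + (148 + 1/(12 - 1*13)) = 759 + (148 + 1/(12 - 13)) = 759 + (148 + 1/(-1)) = 759 + (148 - 1) = 759 + 147 = 906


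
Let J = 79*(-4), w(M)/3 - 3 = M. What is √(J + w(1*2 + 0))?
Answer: I*√301 ≈ 17.349*I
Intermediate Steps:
w(M) = 9 + 3*M
J = -316
√(J + w(1*2 + 0)) = √(-316 + (9 + 3*(1*2 + 0))) = √(-316 + (9 + 3*(2 + 0))) = √(-316 + (9 + 3*2)) = √(-316 + (9 + 6)) = √(-316 + 15) = √(-301) = I*√301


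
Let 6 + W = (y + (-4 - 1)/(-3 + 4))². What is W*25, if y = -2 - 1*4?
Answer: 2875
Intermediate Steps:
y = -6 (y = -2 - 4 = -6)
W = 115 (W = -6 + (-6 + (-4 - 1)/(-3 + 4))² = -6 + (-6 - 5/1)² = -6 + (-6 - 5*1)² = -6 + (-6 - 5)² = -6 + (-11)² = -6 + 121 = 115)
W*25 = 115*25 = 2875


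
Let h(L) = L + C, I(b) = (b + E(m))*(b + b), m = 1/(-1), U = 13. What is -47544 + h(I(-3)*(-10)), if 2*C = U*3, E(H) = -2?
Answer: -95649/2 ≈ -47825.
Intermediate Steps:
m = -1
I(b) = 2*b*(-2 + b) (I(b) = (b - 2)*(b + b) = (-2 + b)*(2*b) = 2*b*(-2 + b))
C = 39/2 (C = (13*3)/2 = (1/2)*39 = 39/2 ≈ 19.500)
h(L) = 39/2 + L (h(L) = L + 39/2 = 39/2 + L)
-47544 + h(I(-3)*(-10)) = -47544 + (39/2 + (2*(-3)*(-2 - 3))*(-10)) = -47544 + (39/2 + (2*(-3)*(-5))*(-10)) = -47544 + (39/2 + 30*(-10)) = -47544 + (39/2 - 300) = -47544 - 561/2 = -95649/2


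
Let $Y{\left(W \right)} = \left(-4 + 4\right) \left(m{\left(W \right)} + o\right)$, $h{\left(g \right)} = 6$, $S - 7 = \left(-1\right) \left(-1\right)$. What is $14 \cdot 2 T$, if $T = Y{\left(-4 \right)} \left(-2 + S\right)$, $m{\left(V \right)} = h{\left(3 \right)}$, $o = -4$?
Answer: $0$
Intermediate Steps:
$S = 8$ ($S = 7 - -1 = 7 + 1 = 8$)
$m{\left(V \right)} = 6$
$Y{\left(W \right)} = 0$ ($Y{\left(W \right)} = \left(-4 + 4\right) \left(6 - 4\right) = 0 \cdot 2 = 0$)
$T = 0$ ($T = 0 \left(-2 + 8\right) = 0 \cdot 6 = 0$)
$14 \cdot 2 T = 14 \cdot 2 \cdot 0 = 28 \cdot 0 = 0$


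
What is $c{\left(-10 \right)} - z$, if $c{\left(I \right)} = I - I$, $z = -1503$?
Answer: $1503$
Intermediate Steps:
$c{\left(I \right)} = 0$
$c{\left(-10 \right)} - z = 0 - -1503 = 0 + 1503 = 1503$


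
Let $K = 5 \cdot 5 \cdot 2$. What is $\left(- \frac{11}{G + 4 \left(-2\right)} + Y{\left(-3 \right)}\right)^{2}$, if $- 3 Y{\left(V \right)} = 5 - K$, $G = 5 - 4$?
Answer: $\frac{13456}{49} \approx 274.61$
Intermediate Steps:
$G = 1$ ($G = 5 - 4 = 1$)
$K = 50$ ($K = 25 \cdot 2 = 50$)
$Y{\left(V \right)} = 15$ ($Y{\left(V \right)} = - \frac{5 - 50}{3} = \left(- \frac{1}{3}\right) \left(-45\right) = 15$)
$\left(- \frac{11}{G + 4 \left(-2\right)} + Y{\left(-3 \right)}\right)^{2} = \left(- \frac{11}{1 + 4 \left(-2\right)} + 15\right)^{2} = \left(- \frac{11}{1 - 8} + 15\right)^{2} = \left(- \frac{11}{-7} + 15\right)^{2} = \left(\left(-11\right) \left(- \frac{1}{7}\right) + 15\right)^{2} = \left(\frac{11}{7} + 15\right)^{2} = \left(\frac{116}{7}\right)^{2} = \frac{13456}{49}$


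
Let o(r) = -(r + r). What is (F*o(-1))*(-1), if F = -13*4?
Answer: 104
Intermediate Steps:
F = -52
o(r) = -2*r
(F*o(-1))*(-1) = -(-104)*(-1)*(-1) = -52*2*(-1) = -104*(-1) = 104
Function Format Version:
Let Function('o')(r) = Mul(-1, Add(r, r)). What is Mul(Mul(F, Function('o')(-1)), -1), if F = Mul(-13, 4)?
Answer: 104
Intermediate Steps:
F = -52
Function('o')(r) = Mul(-2, r) (Function('o')(r) = Mul(-1, Mul(2, r)) = Mul(-2, r))
Mul(Mul(F, Function('o')(-1)), -1) = Mul(Mul(-52, Mul(-2, -1)), -1) = Mul(Mul(-52, 2), -1) = Mul(-104, -1) = 104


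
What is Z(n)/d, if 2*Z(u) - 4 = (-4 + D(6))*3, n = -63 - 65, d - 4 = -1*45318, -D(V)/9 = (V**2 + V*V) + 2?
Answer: 1003/45314 ≈ 0.022134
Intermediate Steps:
D(V) = -18 - 18*V**2 (D(V) = -9*((V**2 + V*V) + 2) = -9*((V**2 + V**2) + 2) = -9*(2*V**2 + 2) = -9*(2 + 2*V**2) = -18 - 18*V**2)
d = -45314 (d = 4 - 1*45318 = 4 - 45318 = -45314)
n = -128
Z(u) = -1003 (Z(u) = 2 + ((-4 + (-18 - 18*6**2))*3)/2 = 2 + ((-4 + (-18 - 18*36))*3)/2 = 2 + ((-4 + (-18 - 648))*3)/2 = 2 + ((-4 - 666)*3)/2 = 2 + (-670*3)/2 = 2 + (1/2)*(-2010) = 2 - 1005 = -1003)
Z(n)/d = -1003/(-45314) = -1003*(-1/45314) = 1003/45314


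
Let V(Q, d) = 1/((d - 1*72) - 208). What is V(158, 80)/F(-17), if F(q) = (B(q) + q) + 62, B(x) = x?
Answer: -1/5600 ≈ -0.00017857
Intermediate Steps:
F(q) = 62 + 2*q (F(q) = (q + q) + 62 = 2*q + 62 = 62 + 2*q)
V(Q, d) = 1/(-280 + d) (V(Q, d) = 1/((d - 72) - 208) = 1/((-72 + d) - 208) = 1/(-280 + d))
V(158, 80)/F(-17) = 1/((-280 + 80)*(62 + 2*(-17))) = 1/((-200)*(62 - 34)) = -1/200/28 = -1/200*1/28 = -1/5600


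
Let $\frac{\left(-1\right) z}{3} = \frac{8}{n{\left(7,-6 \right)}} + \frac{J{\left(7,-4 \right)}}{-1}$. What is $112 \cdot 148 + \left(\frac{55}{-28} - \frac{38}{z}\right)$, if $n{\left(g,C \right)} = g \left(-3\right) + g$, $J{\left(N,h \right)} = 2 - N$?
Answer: $\frac{43166237}{2604} \approx 16577.0$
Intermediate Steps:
$n{\left(g,C \right)} = - 2 g$ ($n{\left(g,C \right)} = - 3 g + g = - 2 g$)
$z = - \frac{93}{7}$ ($z = - 3 \left(\frac{8}{\left(-2\right) 7} + \frac{2 - 7}{-1}\right) = - 3 \left(\frac{8}{-14} + \left(2 - 7\right) \left(-1\right)\right) = - 3 \left(8 \left(- \frac{1}{14}\right) - -5\right) = - 3 \left(- \frac{4}{7} + 5\right) = \left(-3\right) \frac{31}{7} = - \frac{93}{7} \approx -13.286$)
$112 \cdot 148 + \left(\frac{55}{-28} - \frac{38}{z}\right) = 112 \cdot 148 + \left(\frac{55}{-28} - \frac{38}{- \frac{93}{7}}\right) = 16576 + \left(55 \left(- \frac{1}{28}\right) - - \frac{266}{93}\right) = 16576 + \left(- \frac{55}{28} + \frac{266}{93}\right) = 16576 + \frac{2333}{2604} = \frac{43166237}{2604}$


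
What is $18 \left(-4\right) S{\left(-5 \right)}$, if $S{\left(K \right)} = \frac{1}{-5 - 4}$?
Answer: $8$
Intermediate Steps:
$S{\left(K \right)} = - \frac{1}{9}$ ($S{\left(K \right)} = \frac{1}{-9} = - \frac{1}{9}$)
$18 \left(-4\right) S{\left(-5 \right)} = 18 \left(-4\right) \left(- \frac{1}{9}\right) = \left(-72\right) \left(- \frac{1}{9}\right) = 8$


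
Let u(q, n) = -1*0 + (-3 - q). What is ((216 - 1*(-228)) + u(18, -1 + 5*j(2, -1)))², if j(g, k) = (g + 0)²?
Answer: 178929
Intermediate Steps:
j(g, k) = g²
u(q, n) = -3 - q (u(q, n) = 0 + (-3 - q) = -3 - q)
((216 - 1*(-228)) + u(18, -1 + 5*j(2, -1)))² = ((216 - 1*(-228)) + (-3 - 1*18))² = ((216 + 228) + (-3 - 18))² = (444 - 21)² = 423² = 178929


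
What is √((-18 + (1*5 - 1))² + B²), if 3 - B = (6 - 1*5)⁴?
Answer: 10*√2 ≈ 14.142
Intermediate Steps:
B = 2 (B = 3 - (6 - 1*5)⁴ = 3 - (6 - 5)⁴ = 3 - 1*1⁴ = 3 - 1*1 = 3 - 1 = 2)
√((-18 + (1*5 - 1))² + B²) = √((-18 + (1*5 - 1))² + 2²) = √((-18 + (5 - 1))² + 4) = √((-18 + 4)² + 4) = √((-14)² + 4) = √(196 + 4) = √200 = 10*√2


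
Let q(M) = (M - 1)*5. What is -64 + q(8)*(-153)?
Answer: -5419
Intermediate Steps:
q(M) = -5 + 5*M (q(M) = (-1 + M)*5 = -5 + 5*M)
-64 + q(8)*(-153) = -64 + (-5 + 5*8)*(-153) = -64 + (-5 + 40)*(-153) = -64 + 35*(-153) = -64 - 5355 = -5419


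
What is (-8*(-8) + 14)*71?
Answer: 5538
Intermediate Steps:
(-8*(-8) + 14)*71 = (64 + 14)*71 = 78*71 = 5538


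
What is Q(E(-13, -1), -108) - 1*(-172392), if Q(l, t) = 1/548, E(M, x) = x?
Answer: 94470817/548 ≈ 1.7239e+5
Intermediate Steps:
Q(l, t) = 1/548
Q(E(-13, -1), -108) - 1*(-172392) = 1/548 - 1*(-172392) = 1/548 + 172392 = 94470817/548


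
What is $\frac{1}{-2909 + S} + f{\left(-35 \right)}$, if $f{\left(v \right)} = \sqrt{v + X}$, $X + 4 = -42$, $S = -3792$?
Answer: $- \frac{1}{6701} + 9 i \approx -0.00014923 + 9.0 i$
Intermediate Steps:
$X = -46$ ($X = -4 - 42 = -46$)
$f{\left(v \right)} = \sqrt{-46 + v}$ ($f{\left(v \right)} = \sqrt{v - 46} = \sqrt{-46 + v}$)
$\frac{1}{-2909 + S} + f{\left(-35 \right)} = \frac{1}{-2909 - 3792} + \sqrt{-46 - 35} = \frac{1}{-6701} + \sqrt{-81} = - \frac{1}{6701} + 9 i$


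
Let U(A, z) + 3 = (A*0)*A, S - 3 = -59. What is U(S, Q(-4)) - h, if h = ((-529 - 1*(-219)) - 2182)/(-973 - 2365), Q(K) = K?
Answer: -6253/1669 ≈ -3.7466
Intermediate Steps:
S = -56 (S = 3 - 59 = -56)
U(A, z) = -3 (U(A, z) = -3 + (A*0)*A = -3 + 0*A = -3 + 0 = -3)
h = 1246/1669 (h = ((-529 + 219) - 2182)/(-3338) = (-310 - 2182)*(-1/3338) = -2492*(-1/3338) = 1246/1669 ≈ 0.74655)
U(S, Q(-4)) - h = -3 - 1*1246/1669 = -3 - 1246/1669 = -6253/1669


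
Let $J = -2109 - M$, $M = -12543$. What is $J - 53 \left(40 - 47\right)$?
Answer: $10805$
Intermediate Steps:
$J = 10434$ ($J = -2109 - -12543 = -2109 + 12543 = 10434$)
$J - 53 \left(40 - 47\right) = 10434 - 53 \left(40 - 47\right) = 10434 - 53 \left(-7\right) = 10434 - -371 = 10434 + 371 = 10805$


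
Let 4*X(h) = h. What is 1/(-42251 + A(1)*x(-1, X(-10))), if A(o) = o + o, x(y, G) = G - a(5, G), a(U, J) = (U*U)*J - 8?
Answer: -1/42115 ≈ -2.3745e-5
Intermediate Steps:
a(U, J) = -8 + J*U**2 (a(U, J) = U**2*J - 8 = J*U**2 - 8 = -8 + J*U**2)
X(h) = h/4
x(y, G) = 8 - 24*G (x(y, G) = G - (-8 + G*5**2) = G - (-8 + G*25) = G - (-8 + 25*G) = G + (8 - 25*G) = 8 - 24*G)
A(o) = 2*o
1/(-42251 + A(1)*x(-1, X(-10))) = 1/(-42251 + (2*1)*(8 - 6*(-10))) = 1/(-42251 + 2*(8 - 24*(-5/2))) = 1/(-42251 + 2*(8 + 60)) = 1/(-42251 + 2*68) = 1/(-42251 + 136) = 1/(-42115) = -1/42115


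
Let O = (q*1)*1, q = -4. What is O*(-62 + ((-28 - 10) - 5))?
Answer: 420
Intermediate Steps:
O = -4 (O = -4*1*1 = -4*1 = -4)
O*(-62 + ((-28 - 10) - 5)) = -4*(-62 + ((-28 - 10) - 5)) = -4*(-62 + (-38 - 5)) = -4*(-62 - 43) = -4*(-105) = 420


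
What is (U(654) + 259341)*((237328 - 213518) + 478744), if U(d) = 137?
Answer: 130401706812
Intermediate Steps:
(U(654) + 259341)*((237328 - 213518) + 478744) = (137 + 259341)*((237328 - 213518) + 478744) = 259478*(23810 + 478744) = 259478*502554 = 130401706812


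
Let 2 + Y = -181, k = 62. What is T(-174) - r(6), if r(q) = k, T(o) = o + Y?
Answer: -419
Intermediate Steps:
Y = -183 (Y = -2 - 181 = -183)
T(o) = -183 + o (T(o) = o - 183 = -183 + o)
r(q) = 62
T(-174) - r(6) = (-183 - 174) - 1*62 = -357 - 62 = -419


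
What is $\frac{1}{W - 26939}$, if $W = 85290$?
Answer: $\frac{1}{58351} \approx 1.7138 \cdot 10^{-5}$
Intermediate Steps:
$\frac{1}{W - 26939} = \frac{1}{85290 - 26939} = \frac{1}{58351}$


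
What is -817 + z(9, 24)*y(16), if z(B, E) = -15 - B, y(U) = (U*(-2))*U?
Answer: 11471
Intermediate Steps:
y(U) = -2*U**2 (y(U) = (-2*U)*U = -2*U**2)
-817 + z(9, 24)*y(16) = -817 + (-15 - 1*9)*(-2*16**2) = -817 + (-15 - 9)*(-2*256) = -817 - 24*(-512) = -817 + 12288 = 11471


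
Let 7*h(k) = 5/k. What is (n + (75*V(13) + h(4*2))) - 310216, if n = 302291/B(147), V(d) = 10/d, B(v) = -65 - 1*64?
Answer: -29347646455/93912 ≈ -3.1250e+5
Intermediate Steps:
B(v) = -129 (B(v) = -65 - 64 = -129)
h(k) = 5/(7*k) (h(k) = (5/k)/7 = 5/(7*k))
n = -302291/129 (n = 302291/(-129) = 302291*(-1/129) = -302291/129 ≈ -2343.3)
(n + (75*V(13) + h(4*2))) - 310216 = (-302291/129 + (75*(10/13) + 5/(7*((4*2))))) - 310216 = (-302291/129 + (75*(10*(1/13)) + (5/7)/8)) - 310216 = (-302291/129 + (75*(10/13) + (5/7)*(⅛))) - 310216 = (-302291/129 + (750/13 + 5/56)) - 310216 = (-302291/129 + 42065/728) - 310216 = -214641463/93912 - 310216 = -29347646455/93912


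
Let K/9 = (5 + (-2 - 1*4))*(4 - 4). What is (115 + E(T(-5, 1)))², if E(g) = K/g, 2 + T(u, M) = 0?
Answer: 13225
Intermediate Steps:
K = 0 (K = 9*((5 + (-2 - 1*4))*(4 - 4)) = 9*((5 + (-2 - 4))*0) = 9*((5 - 6)*0) = 9*(-1*0) = 9*0 = 0)
T(u, M) = -2 (T(u, M) = -2 + 0 = -2)
E(g) = 0 (E(g) = 0/g = 0)
(115 + E(T(-5, 1)))² = (115 + 0)² = 115² = 13225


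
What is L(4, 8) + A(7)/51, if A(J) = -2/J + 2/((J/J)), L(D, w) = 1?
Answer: 123/119 ≈ 1.0336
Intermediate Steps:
A(J) = 2 - 2/J (A(J) = -2/J + 2/1 = -2/J + 2*1 = -2/J + 2 = 2 - 2/J)
L(4, 8) + A(7)/51 = 1 + (2 - 2/7)/51 = 1 + (1/51)*(12/7) = 1 + 4/119 = 123/119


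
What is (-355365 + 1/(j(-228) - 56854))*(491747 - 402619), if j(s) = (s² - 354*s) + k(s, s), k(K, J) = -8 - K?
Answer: -1204554787438756/38031 ≈ -3.1673e+10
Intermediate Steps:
j(s) = -8 + s² - 355*s (j(s) = (s² - 354*s) + (-8 - s) = -8 + s² - 355*s)
(-355365 + 1/(j(-228) - 56854))*(491747 - 402619) = (-355365 + 1/((-8 + (-228)² - 355*(-228)) - 56854))*(491747 - 402619) = (-355365 + 1/((-8 + 51984 + 80940) - 56854))*89128 = (-355365 + 1/(132916 - 56854))*89128 = (-355365 + 1/76062)*89128 = -27029772629/76062*89128 = -1204554787438756/38031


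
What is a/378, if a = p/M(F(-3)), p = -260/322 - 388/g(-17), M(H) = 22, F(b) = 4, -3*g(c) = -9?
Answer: -31429/2008314 ≈ -0.015649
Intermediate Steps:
g(c) = 3 (g(c) = -⅓*(-9) = 3)
p = -62858/483 (p = -260/322 - 388/3 = -260*1/322 - 388*⅓ = -130/161 - 388/3 = -62858/483 ≈ -130.14)
a = -31429/5313 (a = -62858/483/22 = -62858/483*1/22 = -31429/5313 ≈ -5.9155)
a/378 = -31429/5313/378 = -31429/5313*1/378 = -31429/2008314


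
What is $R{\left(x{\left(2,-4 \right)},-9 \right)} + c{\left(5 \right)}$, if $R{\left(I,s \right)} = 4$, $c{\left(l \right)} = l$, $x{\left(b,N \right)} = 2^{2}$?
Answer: $9$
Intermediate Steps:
$x{\left(b,N \right)} = 4$
$R{\left(x{\left(2,-4 \right)},-9 \right)} + c{\left(5 \right)} = 4 + 5 = 9$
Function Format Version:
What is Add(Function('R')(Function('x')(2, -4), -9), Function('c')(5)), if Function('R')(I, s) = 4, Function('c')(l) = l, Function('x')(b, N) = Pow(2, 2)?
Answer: 9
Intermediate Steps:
Function('x')(b, N) = 4
Add(Function('R')(Function('x')(2, -4), -9), Function('c')(5)) = Add(4, 5) = 9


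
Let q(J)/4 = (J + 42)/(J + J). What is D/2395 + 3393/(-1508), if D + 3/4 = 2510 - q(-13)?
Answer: -74751/62270 ≈ -1.2004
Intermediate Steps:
q(J) = 2*(42 + J)/J (q(J) = 4*((J + 42)/(J + J)) = 4*((42 + J)/((2*J))) = 4*((42 + J)*(1/(2*J))) = 4*((42 + J)/(2*J)) = 2*(42 + J)/J)
D = 130713/52 (D = -¾ + (2510 - (2 + 84/(-13))) = -¾ + (2510 - (2 + 84*(-1/13))) = -¾ + (2510 - (2 - 84/13)) = -¾ + (2510 - 1*(-58/13)) = -¾ + (2510 + 58/13) = -¾ + 32688/13 = 130713/52 ≈ 2513.7)
D/2395 + 3393/(-1508) = (130713/52)/2395 + 3393/(-1508) = (130713/52)*(1/2395) + 3393*(-1/1508) = 130713/124540 - 9/4 = -74751/62270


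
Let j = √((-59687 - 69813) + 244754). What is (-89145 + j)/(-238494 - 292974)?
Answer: 1415/8436 - √12806/177156 ≈ 0.16709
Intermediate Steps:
j = 3*√12806 (j = √(-129500 + 244754) = √115254 = 3*√12806 ≈ 339.49)
(-89145 + j)/(-238494 - 292974) = (-89145 + 3*√12806)/(-238494 - 292974) = (-89145 + 3*√12806)/(-531468) = (-89145 + 3*√12806)*(-1/531468) = 1415/8436 - √12806/177156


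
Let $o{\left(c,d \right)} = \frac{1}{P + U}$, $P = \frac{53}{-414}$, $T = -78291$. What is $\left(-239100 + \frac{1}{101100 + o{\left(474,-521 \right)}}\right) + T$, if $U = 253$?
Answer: $- \frac{3359284852234085}{10584058314} \approx -3.1739 \cdot 10^{5}$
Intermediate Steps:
$P = - \frac{53}{414}$ ($P = 53 \left(- \frac{1}{414}\right) = - \frac{53}{414} \approx -0.12802$)
$o{\left(c,d \right)} = \frac{414}{104689}$ ($o{\left(c,d \right)} = \frac{1}{- \frac{53}{414} + 253} = \frac{1}{\frac{104689}{414}} = \frac{414}{104689}$)
$\left(-239100 + \frac{1}{101100 + o{\left(474,-521 \right)}}\right) + T = \left(-239100 + \frac{1}{101100 + \frac{414}{104689}}\right) - 78291 = \left(-239100 + \frac{1}{\frac{10584058314}{104689}}\right) - 78291 = \left(-239100 + \frac{104689}{10584058314}\right) - 78291 = - \frac{2530648342772711}{10584058314} - 78291 = - \frac{3359284852234085}{10584058314}$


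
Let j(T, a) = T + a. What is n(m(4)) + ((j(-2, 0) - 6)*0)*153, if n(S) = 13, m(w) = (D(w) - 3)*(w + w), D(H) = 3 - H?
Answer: 13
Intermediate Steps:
m(w) = -2*w**2 (m(w) = ((3 - w) - 3)*(w + w) = (-w)*(2*w) = -2*w**2)
n(m(4)) + ((j(-2, 0) - 6)*0)*153 = 13 + (((-2 + 0) - 6)*0)*153 = 13 + ((-2 - 6)*0)*153 = 13 - 8*0*153 = 13 + 0*153 = 13 + 0 = 13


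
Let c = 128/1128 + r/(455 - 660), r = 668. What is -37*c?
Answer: 3363596/28905 ≈ 116.37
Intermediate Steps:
c = -90908/28905 (c = 128/1128 + 668/(455 - 660) = 128*(1/1128) + 668/(-205) = 16/141 + 668*(-1/205) = 16/141 - 668/205 = -90908/28905 ≈ -3.1451)
-37*c = -37*(-90908/28905) = 3363596/28905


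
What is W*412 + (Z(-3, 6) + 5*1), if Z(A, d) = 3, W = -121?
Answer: -49844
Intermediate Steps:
W*412 + (Z(-3, 6) + 5*1) = -121*412 + (3 + 5*1) = -49852 + (3 + 5) = -49852 + 8 = -49844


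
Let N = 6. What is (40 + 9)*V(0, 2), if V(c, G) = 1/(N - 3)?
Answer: 49/3 ≈ 16.333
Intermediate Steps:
V(c, G) = 1/3 (V(c, G) = 1/(6 - 3) = 1/3)
(40 + 9)*V(0, 2) = (40 + 9)*(1/3) = 49*(1/3) = 49/3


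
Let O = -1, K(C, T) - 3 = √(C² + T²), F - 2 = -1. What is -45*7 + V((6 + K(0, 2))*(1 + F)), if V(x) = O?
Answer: -316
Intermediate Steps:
F = 1 (F = 2 - 1 = 1)
K(C, T) = 3 + √(C² + T²)
V(x) = -1
-45*7 + V((6 + K(0, 2))*(1 + F)) = -45*7 - 1 = -315 - 1 = -316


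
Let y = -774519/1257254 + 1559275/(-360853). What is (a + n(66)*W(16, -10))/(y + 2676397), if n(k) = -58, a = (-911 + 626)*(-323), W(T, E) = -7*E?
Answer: 39921912814867690/1214235929230708257 ≈ 0.032878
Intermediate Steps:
a = 92055 (a = -285*(-323) = 92055)
y = -2239892235557/453683877662 (y = -774519*1/1257254 + 1559275*(-1/360853) = -774519/1257254 - 1559275/360853 = -2239892235557/453683877662 ≈ -4.9371)
(a + n(66)*W(16, -10))/(y + 2676397) = (92055 - (-406)*(-10))/(-2239892235557/453683877662 + 2676397) = (92055 - 58*70)/(1214235929230708257/453683877662) = (92055 - 4060)*(453683877662/1214235929230708257) = 87995*(453683877662/1214235929230708257) = 39921912814867690/1214235929230708257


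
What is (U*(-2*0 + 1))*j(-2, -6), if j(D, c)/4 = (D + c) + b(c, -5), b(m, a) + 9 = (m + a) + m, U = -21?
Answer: 2856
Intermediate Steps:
b(m, a) = -9 + a + 2*m (b(m, a) = -9 + ((m + a) + m) = -9 + ((a + m) + m) = -9 + (a + 2*m) = -9 + a + 2*m)
j(D, c) = -56 + 4*D + 12*c (j(D, c) = 4*((D + c) + (-9 - 5 + 2*c)) = 4*((D + c) + (-14 + 2*c)) = 4*(-14 + D + 3*c) = -56 + 4*D + 12*c)
(U*(-2*0 + 1))*j(-2, -6) = (-21*(-2*0 + 1))*(-56 + 4*(-2) + 12*(-6)) = (-21*(0 + 1))*(-56 - 8 - 72) = -21*1*(-136) = -21*(-136) = 2856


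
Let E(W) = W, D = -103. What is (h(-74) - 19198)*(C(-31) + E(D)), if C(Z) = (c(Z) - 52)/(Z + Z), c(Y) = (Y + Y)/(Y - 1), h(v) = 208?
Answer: 962555625/496 ≈ 1.9406e+6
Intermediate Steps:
c(Y) = 2*Y/(-1 + Y) (c(Y) = (2*Y)/(-1 + Y) = 2*Y/(-1 + Y))
C(Z) = (-52 + 2*Z/(-1 + Z))/(2*Z) (C(Z) = (2*Z/(-1 + Z) - 52)/(Z + Z) = (-52 + 2*Z/(-1 + Z))/((2*Z)) = (-52 + 2*Z/(-1 + Z))*(1/(2*Z)) = (-52 + 2*Z/(-1 + Z))/(2*Z))
(h(-74) - 19198)*(C(-31) + E(D)) = (208 - 19198)*((26 - 25*(-31))/((-31)*(-1 - 31)) - 103) = -18990*(-1/31*(26 + 775)/(-32) - 103) = -18990*(-1/31*(-1/32)*801 - 103) = -18990*(801/992 - 103) = -18990*(-101375/992) = 962555625/496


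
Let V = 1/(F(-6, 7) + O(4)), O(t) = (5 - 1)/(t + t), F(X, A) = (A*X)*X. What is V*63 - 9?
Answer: -4419/505 ≈ -8.7505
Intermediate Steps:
F(X, A) = A*X²
O(t) = 2/t (O(t) = 4/((2*t)) = 4*(1/(2*t)) = 2/t)
V = 2/505 (V = 1/(7*(-6)² + 2/4) = 1/(7*36 + 2*(¼)) = 1/(252 + ½) = 1/(505/2) = 2/505 ≈ 0.0039604)
V*63 - 9 = (2/505)*63 - 9 = 126/505 - 9 = -4419/505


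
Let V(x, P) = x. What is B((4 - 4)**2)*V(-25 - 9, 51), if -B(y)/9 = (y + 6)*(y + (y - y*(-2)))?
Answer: 0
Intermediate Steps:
B(y) = -36*y*(6 + y) (B(y) = -9*(y + 6)*(y + (y - y*(-2))) = -9*(6 + y)*(y + (y - (-2)*y)) = -9*(6 + y)*(y + (y + 2*y)) = -9*(6 + y)*(y + 3*y) = -9*(6 + y)*4*y = -36*y*(6 + y))
B((4 - 4)**2)*V(-25 - 9, 51) = (-36*(4 - 4)**2*(6 + (4 - 4)**2))*(-25 - 9) = -36*0**2*(6 + 0**2)*(-34) = -36*0*(6 + 0)*(-34) = -36*0*6*(-34) = 0*(-34) = 0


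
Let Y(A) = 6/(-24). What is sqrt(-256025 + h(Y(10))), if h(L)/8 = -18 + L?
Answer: I*sqrt(256171) ≈ 506.13*I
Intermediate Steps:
Y(A) = -1/4 (Y(A) = 6*(-1/24) = -1/4)
h(L) = -144 + 8*L (h(L) = 8*(-18 + L) = -144 + 8*L)
sqrt(-256025 + h(Y(10))) = sqrt(-256025 + (-144 + 8*(-1/4))) = sqrt(-256025 + (-144 - 2)) = sqrt(-256025 - 146) = sqrt(-256171) = I*sqrt(256171)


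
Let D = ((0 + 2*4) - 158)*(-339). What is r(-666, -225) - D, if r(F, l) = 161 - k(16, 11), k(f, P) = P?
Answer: -50700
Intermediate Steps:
r(F, l) = 150 (r(F, l) = 161 - 1*11 = 161 - 11 = 150)
D = 50850 (D = ((0 + 8) - 158)*(-339) = (8 - 158)*(-339) = -150*(-339) = 50850)
r(-666, -225) - D = 150 - 1*50850 = 150 - 50850 = -50700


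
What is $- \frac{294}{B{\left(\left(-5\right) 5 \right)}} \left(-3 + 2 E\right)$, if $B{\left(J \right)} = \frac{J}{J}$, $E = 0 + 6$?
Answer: $-2646$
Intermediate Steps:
$E = 6$
$B{\left(J \right)} = 1$
$- \frac{294}{B{\left(\left(-5\right) 5 \right)}} \left(-3 + 2 E\right) = - \frac{294}{1} \left(-3 + 2 \cdot 6\right) = \left(-294\right) 1 \left(-3 + 12\right) = \left(-294\right) 9 = -2646$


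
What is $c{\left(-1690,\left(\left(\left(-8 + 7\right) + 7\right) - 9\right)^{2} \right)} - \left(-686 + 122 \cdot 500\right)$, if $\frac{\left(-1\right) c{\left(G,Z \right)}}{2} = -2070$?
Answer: $-56174$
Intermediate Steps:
$c{\left(G,Z \right)} = 4140$ ($c{\left(G,Z \right)} = \left(-2\right) \left(-2070\right) = 4140$)
$c{\left(-1690,\left(\left(\left(-8 + 7\right) + 7\right) - 9\right)^{2} \right)} - \left(-686 + 122 \cdot 500\right) = 4140 - \left(-686 + 122 \cdot 500\right) = 4140 - \left(-686 + 61000\right) = 4140 - 60314 = -56174$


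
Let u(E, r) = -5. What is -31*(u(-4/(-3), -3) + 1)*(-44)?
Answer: -5456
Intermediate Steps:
-31*(u(-4/(-3), -3) + 1)*(-44) = -31*(-5 + 1)*(-44) = -31*(-4)*(-44) = 124*(-44) = -5456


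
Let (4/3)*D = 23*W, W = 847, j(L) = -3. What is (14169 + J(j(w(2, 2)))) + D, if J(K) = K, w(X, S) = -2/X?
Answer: 115107/4 ≈ 28777.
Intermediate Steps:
D = 58443/4 (D = 3*(23*847)/4 = (¾)*19481 = 58443/4 ≈ 14611.)
(14169 + J(j(w(2, 2)))) + D = (14169 - 3) + 58443/4 = 14166 + 58443/4 = 115107/4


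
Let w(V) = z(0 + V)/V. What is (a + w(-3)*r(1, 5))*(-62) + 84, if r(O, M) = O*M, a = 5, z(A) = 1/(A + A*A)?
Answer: -1879/9 ≈ -208.78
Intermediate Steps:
z(A) = 1/(A + A²)
w(V) = 1/(V²*(1 + V)) (w(V) = (1/((0 + V)*(1 + (0 + V))))/V = (1/(V*(1 + V)))/V = 1/(V²*(1 + V)))
r(O, M) = M*O
(a + w(-3)*r(1, 5))*(-62) + 84 = (5 + (1/((-3)²*(1 - 3)))*(5*1))*(-62) + 84 = (5 + ((⅑)/(-2))*5)*(-62) + 84 = (5 + ((⅑)*(-½))*5)*(-62) + 84 = (5 - 1/18*5)*(-62) + 84 = (5 - 5/18)*(-62) + 84 = (85/18)*(-62) + 84 = -2635/9 + 84 = -1879/9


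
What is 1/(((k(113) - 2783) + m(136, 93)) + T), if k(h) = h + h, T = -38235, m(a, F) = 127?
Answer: -1/40665 ≈ -2.4591e-5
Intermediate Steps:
k(h) = 2*h
1/(((k(113) - 2783) + m(136, 93)) + T) = 1/(((2*113 - 2783) + 127) - 38235) = 1/(((226 - 2783) + 127) - 38235) = 1/((-2557 + 127) - 38235) = 1/(-2430 - 38235) = 1/(-40665) = -1/40665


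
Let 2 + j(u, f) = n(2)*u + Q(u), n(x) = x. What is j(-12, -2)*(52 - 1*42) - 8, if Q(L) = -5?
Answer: -318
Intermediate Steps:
j(u, f) = -7 + 2*u (j(u, f) = -2 + (2*u - 5) = -2 + (-5 + 2*u) = -7 + 2*u)
j(-12, -2)*(52 - 1*42) - 8 = (-7 + 2*(-12))*(52 - 1*42) - 8 = (-7 - 24)*(52 - 42) - 8 = -31*10 - 8 = -310 - 8 = -318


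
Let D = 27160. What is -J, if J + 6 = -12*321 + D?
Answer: -23302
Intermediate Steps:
J = 23302 (J = -6 + (-12*321 + 27160) = -6 + (-3852 + 27160) = -6 + 23308 = 23302)
-J = -1*23302 = -23302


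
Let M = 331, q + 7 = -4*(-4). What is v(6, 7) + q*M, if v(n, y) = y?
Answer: 2986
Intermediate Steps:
q = 9 (q = -7 - 4*(-4) = -7 + 16 = 9)
v(6, 7) + q*M = 7 + 9*331 = 7 + 2979 = 2986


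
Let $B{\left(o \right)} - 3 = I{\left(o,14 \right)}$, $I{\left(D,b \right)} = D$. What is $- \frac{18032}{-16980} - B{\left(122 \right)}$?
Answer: $- \frac{526117}{4245} \approx -123.94$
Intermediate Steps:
$B{\left(o \right)} = 3 + o$
$- \frac{18032}{-16980} - B{\left(122 \right)} = - \frac{18032}{-16980} - \left(3 + 122\right) = \left(-18032\right) \left(- \frac{1}{16980}\right) - 125 = \frac{4508}{4245} - 125 = - \frac{526117}{4245}$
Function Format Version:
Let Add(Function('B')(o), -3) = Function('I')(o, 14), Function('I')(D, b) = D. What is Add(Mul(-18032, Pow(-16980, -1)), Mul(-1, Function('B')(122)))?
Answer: Rational(-526117, 4245) ≈ -123.94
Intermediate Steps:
Function('B')(o) = Add(3, o)
Add(Mul(-18032, Pow(-16980, -1)), Mul(-1, Function('B')(122))) = Add(Mul(-18032, Pow(-16980, -1)), Mul(-1, Add(3, 122))) = Add(Mul(-18032, Rational(-1, 16980)), Mul(-1, 125)) = Add(Rational(4508, 4245), -125) = Rational(-526117, 4245)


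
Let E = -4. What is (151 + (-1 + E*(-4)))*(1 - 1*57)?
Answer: -9296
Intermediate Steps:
(151 + (-1 + E*(-4)))*(1 - 1*57) = (151 + (-1 - 4*(-4)))*(1 - 1*57) = (151 + (-1 + 16))*(1 - 57) = (151 + 15)*(-56) = 166*(-56) = -9296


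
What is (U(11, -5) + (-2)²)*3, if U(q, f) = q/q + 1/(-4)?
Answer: 57/4 ≈ 14.250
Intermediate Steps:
U(q, f) = ¾ (U(q, f) = 1 + 1*(-¼) = 1 - ¼ = ¾)
(U(11, -5) + (-2)²)*3 = (¾ + (-2)²)*3 = (¾ + 4)*3 = (19/4)*3 = 57/4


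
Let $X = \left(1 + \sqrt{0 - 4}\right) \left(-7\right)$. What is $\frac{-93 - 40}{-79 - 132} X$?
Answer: $- \frac{931}{211} - \frac{1862 i}{211} \approx -4.4123 - 8.8246 i$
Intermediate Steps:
$X = -7 - 14 i$ ($X = \left(1 + \sqrt{-4}\right) \left(-7\right) = \left(1 + 2 i\right) \left(-7\right) = -7 - 14 i \approx -7.0 - 14.0 i$)
$\frac{-93 - 40}{-79 - 132} X = \frac{-93 - 40}{-79 - 132} \left(-7 - 14 i\right) = - \frac{133}{-211} \left(-7 - 14 i\right) = \left(-133\right) \left(- \frac{1}{211}\right) \left(-7 - 14 i\right) = \frac{133 \left(-7 - 14 i\right)}{211} = - \frac{931}{211} - \frac{1862 i}{211}$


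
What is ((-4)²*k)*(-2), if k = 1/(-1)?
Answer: 32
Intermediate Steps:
k = -1
((-4)²*k)*(-2) = ((-4)²*(-1))*(-2) = (16*(-1))*(-2) = -16*(-2) = 32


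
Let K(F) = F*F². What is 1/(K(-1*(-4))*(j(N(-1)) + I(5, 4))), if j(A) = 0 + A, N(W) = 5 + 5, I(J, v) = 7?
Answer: 1/1088 ≈ 0.00091912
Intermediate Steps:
N(W) = 10
j(A) = A
K(F) = F³
1/(K(-1*(-4))*(j(N(-1)) + I(5, 4))) = 1/((-1*(-4))³*(10 + 7)) = 1/(4³*17) = 1/(64*17) = 1/1088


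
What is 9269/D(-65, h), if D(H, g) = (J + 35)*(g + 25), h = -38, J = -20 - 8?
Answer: -713/7 ≈ -101.86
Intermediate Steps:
J = -28
D(H, g) = 175 + 7*g (D(H, g) = (-28 + 35)*(g + 25) = 7*(25 + g) = 175 + 7*g)
9269/D(-65, h) = 9269/(175 + 7*(-38)) = 9269/(175 - 266) = 9269/(-91) = 9269*(-1/91) = -713/7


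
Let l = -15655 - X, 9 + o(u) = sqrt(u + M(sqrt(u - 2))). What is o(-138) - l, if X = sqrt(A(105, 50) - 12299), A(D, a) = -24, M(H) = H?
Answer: 15646 + sqrt(-138 + 2*I*sqrt(35)) + I*sqrt(12323) ≈ 15647.0 + 122.77*I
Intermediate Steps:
X = I*sqrt(12323) (X = sqrt(-24 - 12299) = sqrt(-12323) = I*sqrt(12323) ≈ 111.01*I)
o(u) = -9 + sqrt(u + sqrt(-2 + u)) (o(u) = -9 + sqrt(u + sqrt(u - 2)) = -9 + sqrt(u + sqrt(-2 + u)))
l = -15655 - I*sqrt(12323) ≈ -15655.0 - 111.01*I
o(-138) - l = (-9 + sqrt(-138 + sqrt(-2 - 138))) - (-15655 - I*sqrt(12323)) = (-9 + sqrt(-138 + sqrt(-140))) + (15655 + I*sqrt(12323)) = (-9 + sqrt(-138 + 2*I*sqrt(35))) + (15655 + I*sqrt(12323)) = 15646 + sqrt(-138 + 2*I*sqrt(35)) + I*sqrt(12323)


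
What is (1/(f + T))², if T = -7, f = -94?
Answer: 1/10201 ≈ 9.8030e-5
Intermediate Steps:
(1/(f + T))² = (1/(-94 - 7))² = (1/(-101))² = (-1/101)² = 1/10201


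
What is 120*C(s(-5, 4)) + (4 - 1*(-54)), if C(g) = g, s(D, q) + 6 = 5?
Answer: -62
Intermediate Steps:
s(D, q) = -1 (s(D, q) = -6 + 5 = -1)
120*C(s(-5, 4)) + (4 - 1*(-54)) = 120*(-1) + (4 - 1*(-54)) = -120 + (4 + 54) = -120 + 58 = -62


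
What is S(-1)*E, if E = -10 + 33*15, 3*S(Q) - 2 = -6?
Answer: -1940/3 ≈ -646.67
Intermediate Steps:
S(Q) = -4/3 (S(Q) = ⅔ + (⅓)*(-6) = ⅔ - 2 = -4/3)
E = 485 (E = -10 + 495 = 485)
S(-1)*E = -4/3*485 = -1940/3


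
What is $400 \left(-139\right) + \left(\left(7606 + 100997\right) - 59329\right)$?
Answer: $-6326$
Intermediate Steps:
$400 \left(-139\right) + \left(\left(7606 + 100997\right) - 59329\right) = -55600 + \left(108603 - 59329\right) = -55600 + 49274 = -6326$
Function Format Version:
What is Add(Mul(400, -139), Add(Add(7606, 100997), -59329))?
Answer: -6326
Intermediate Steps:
Add(Mul(400, -139), Add(Add(7606, 100997), -59329)) = Add(-55600, Add(108603, -59329)) = Add(-55600, 49274) = -6326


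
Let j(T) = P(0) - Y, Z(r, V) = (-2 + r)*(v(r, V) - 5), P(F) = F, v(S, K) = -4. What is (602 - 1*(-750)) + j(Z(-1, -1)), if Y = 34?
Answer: 1318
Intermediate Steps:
Z(r, V) = 18 - 9*r (Z(r, V) = (-2 + r)*(-4 - 5) = (-2 + r)*(-9) = 18 - 9*r)
j(T) = -34 (j(T) = 0 - 1*34 = 0 - 34 = -34)
(602 - 1*(-750)) + j(Z(-1, -1)) = (602 - 1*(-750)) - 34 = (602 + 750) - 34 = 1352 - 34 = 1318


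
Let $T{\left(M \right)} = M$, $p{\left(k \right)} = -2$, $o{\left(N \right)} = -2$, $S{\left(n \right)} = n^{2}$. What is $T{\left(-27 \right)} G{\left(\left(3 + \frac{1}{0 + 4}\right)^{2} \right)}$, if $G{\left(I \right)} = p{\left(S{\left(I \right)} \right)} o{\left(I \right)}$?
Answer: $-108$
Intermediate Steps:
$G{\left(I \right)} = 4$ ($G{\left(I \right)} = \left(-2\right) \left(-2\right) = 4$)
$T{\left(-27 \right)} G{\left(\left(3 + \frac{1}{0 + 4}\right)^{2} \right)} = \left(-27\right) 4 = -108$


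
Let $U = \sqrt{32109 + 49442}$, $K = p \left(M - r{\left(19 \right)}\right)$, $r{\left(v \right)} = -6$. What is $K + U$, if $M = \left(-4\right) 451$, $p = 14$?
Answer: $-25172 + \sqrt{81551} \approx -24886.0$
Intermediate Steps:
$M = -1804$
$K = -25172$ ($K = 14 \left(-1804 - -6\right) = 14 \left(-1804 + 6\right) = 14 \left(-1798\right) = -25172$)
$U = \sqrt{81551} \approx 285.57$
$K + U = -25172 + \sqrt{81551}$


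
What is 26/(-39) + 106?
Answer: 316/3 ≈ 105.33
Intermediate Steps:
26/(-39) + 106 = -1/39*26 + 106 = -⅔ + 106 = 316/3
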